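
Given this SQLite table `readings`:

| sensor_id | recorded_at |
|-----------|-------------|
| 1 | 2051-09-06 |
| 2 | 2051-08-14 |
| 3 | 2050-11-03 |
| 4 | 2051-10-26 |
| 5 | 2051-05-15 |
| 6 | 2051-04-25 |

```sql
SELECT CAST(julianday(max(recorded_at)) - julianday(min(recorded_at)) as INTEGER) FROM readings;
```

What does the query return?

357

MIN = 2050-11-03, MAX = 2051-10-26.
27 days remain in November 2050 after the 3rd (30 − 3).
Full months from December 2050 through September 2051 contribute their day counts.
Then 26 days into October 2051.
Total: 27 + 31 + 31 + 28 + 31 + 30 + 31 + 30 + 31 + 31 + 30 + 26 = 357.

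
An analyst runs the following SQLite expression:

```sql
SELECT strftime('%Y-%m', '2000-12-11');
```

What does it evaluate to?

2000-12

`%Y-%m` extracts the year-month: 2000-12.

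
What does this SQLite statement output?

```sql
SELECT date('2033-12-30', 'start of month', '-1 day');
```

2033-11-30

`start of month` rewinds 2033-12-30 to 2033-12-01.
Going back 1 day from 2033-12-01 reaches 2033-11-30 (last day of November, 30 days).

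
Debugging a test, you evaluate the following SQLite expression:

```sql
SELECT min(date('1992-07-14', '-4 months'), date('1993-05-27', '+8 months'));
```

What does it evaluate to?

date('1992-07-14', '-4 months') → 1992-03-14.
date('1993-05-27', '+8 months') → 1994-01-27.
Earlier of the two is 1992-03-14.

1992-03-14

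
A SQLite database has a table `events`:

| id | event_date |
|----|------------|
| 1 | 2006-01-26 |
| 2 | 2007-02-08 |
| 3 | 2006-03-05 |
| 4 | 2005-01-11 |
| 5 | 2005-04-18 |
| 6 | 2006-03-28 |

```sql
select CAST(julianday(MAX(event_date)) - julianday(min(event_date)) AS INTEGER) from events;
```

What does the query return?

758

MIN = 2005-01-11, MAX = 2007-02-08.
20 days remain in January 2005 after the 11th (31 − 11).
Full months from February 2005 through January 2007 contribute their day counts.
Then 8 days into February 2007.
Total: 20 + 28 + 31 + 30 + 31 + 30 + 31 + 31 + 30 + 31 + 30 + 31 + 31 + 28 + 31 + 30 + 31 + 30 + 31 + 31 + 30 + 31 + 30 + 31 + 31 + 8 = 758.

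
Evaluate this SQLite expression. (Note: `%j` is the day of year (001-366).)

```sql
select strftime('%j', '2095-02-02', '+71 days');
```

104

First apply '+71 days': 2095-02-02 → 2095-04-14.
Day-of-year for 2095-04-14: days since 2095-01-01 inclusive = 104, zero-padded to 104.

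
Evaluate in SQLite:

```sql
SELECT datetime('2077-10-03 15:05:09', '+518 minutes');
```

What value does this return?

518 minutes = 8h 38m; +518 minutes from 2077-10-03 15:05:09 is 2077-10-03 23:43:09.

2077-10-03 23:43:09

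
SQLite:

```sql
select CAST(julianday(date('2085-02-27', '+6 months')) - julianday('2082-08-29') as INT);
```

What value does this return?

Adding +6 months to 2085-02-27 gives 2085-08-27.
2 days remain in August 2082 after the 29th (31 − 29).
Full months from September 2082 through July 2085 contribute their day counts.
Then 27 days into August 2085.
Total: 2 + 30 + 31 + 30 + 31 + 31 + 28 + 31 + 30 + 31 + 30 + 31 + 31 + 30 + 31 + 30 + 31 + 31 + 29 + 31 + 30 + 31 + 30 + 31 + 31 + 30 + 31 + 30 + 31 + 31 + 28 + 31 + 30 + 31 + 30 + 31 + 27 = 1094.

1094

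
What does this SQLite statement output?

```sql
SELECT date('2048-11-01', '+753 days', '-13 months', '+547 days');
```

2051-04-24

Applying '+753 days' to 2048-11-01: counting 753 days forward gives 2050-11-24.
Adding -13 months to 2050-11-24 gives 2049-10-24.
Applying '+547 days' to 2049-10-24: counting 547 days forward gives 2051-04-24.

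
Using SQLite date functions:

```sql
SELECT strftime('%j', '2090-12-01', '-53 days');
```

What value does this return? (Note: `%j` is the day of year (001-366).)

282

First apply '-53 days': 2090-12-01 → 2090-10-09.
Day-of-year for 2090-10-09: days since 2090-01-01 inclusive = 282, zero-padded to 282.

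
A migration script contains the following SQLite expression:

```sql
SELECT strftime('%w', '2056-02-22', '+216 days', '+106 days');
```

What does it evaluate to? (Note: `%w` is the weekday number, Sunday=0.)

First apply '+216 days', '+106 days': 2056-02-22 → 2057-01-09.
2057-01-09 is a Tuesday; with Sunday=0 that is 2.

2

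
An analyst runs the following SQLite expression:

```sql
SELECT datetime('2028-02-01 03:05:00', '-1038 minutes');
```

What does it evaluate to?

1038 minutes = 17h 18m; -1038 minutes from 2028-02-01 03:05:00 is 2028-01-31 09:47:00 (crosses midnight).

2028-01-31 09:47:00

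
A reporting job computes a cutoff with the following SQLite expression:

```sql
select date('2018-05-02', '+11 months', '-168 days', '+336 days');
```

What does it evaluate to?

Adding +11 months to 2018-05-02 gives 2019-04-02.
Applying '-168 days' to 2019-04-02: counting 168 days back gives 2018-10-16.
Applying '+336 days' to 2018-10-16: counting 336 days forward gives 2019-09-17.

2019-09-17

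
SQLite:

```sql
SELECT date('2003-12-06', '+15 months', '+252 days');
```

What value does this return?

2005-11-13

Adding +15 months to 2003-12-06 gives 2005-03-06.
Applying '+252 days' to 2005-03-06: counting 252 days forward gives 2005-11-13.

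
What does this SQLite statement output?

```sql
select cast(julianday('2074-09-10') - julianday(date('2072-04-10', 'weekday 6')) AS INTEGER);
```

877

`weekday 6` advances to the next Saturday; 2072-04-10 is a Sunday, so it moves forward to 2072-04-16.
14 days remain in April 2072 after the 16th (30 − 16).
Full months from May 2072 through August 2074 contribute their day counts.
Then 10 days into September 2074.
Total: 14 + 31 + 30 + 31 + 31 + 30 + 31 + 30 + 31 + 31 + 28 + 31 + 30 + 31 + 30 + 31 + 31 + 30 + 31 + 30 + 31 + 31 + 28 + 31 + 30 + 31 + 30 + 31 + 31 + 10 = 877.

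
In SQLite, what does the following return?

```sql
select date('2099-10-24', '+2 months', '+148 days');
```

2100-05-21

Adding +2 months to 2099-10-24 gives 2099-12-24.
Applying '+148 days' to 2099-12-24: counting 148 days forward gives 2100-05-21.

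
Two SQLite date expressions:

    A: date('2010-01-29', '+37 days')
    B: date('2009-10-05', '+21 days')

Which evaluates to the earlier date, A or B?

A = 2010-03-07.
B = 2009-10-26.
B is earlier.

B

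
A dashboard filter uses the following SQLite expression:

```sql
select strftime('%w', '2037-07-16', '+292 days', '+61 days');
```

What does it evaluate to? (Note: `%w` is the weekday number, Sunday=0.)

0

First apply '+292 days', '+61 days': 2037-07-16 → 2038-07-04.
2038-07-04 is a Sunday; with Sunday=0 that is 0.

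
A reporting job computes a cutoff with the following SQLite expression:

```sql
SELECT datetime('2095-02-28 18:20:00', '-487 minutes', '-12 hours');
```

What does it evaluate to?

487 minutes = 8h 7m; -487 minutes from 2095-02-28 18:20:00 is 2095-02-28 10:13:00.
-12 hours from 2095-02-28 10:13:00 is 2095-02-27 22:13:00 (crosses midnight).

2095-02-27 22:13:00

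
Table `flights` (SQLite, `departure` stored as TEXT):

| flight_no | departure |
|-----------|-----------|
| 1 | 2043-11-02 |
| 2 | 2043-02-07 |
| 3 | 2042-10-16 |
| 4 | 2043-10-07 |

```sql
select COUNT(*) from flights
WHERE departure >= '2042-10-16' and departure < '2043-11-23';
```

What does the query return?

4

Rows in [2042-10-16, 2043-11-23): 2043-11-02, 2043-02-07, 2042-10-16, 2043-10-07 → 4 rows.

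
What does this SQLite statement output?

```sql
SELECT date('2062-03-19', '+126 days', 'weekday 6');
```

2062-07-29

Applying '+126 days' to 2062-03-19: counting 126 days forward gives 2062-07-23.
`weekday 6` advances to the next Saturday; 2062-07-23 is a Sunday, so it moves forward to 2062-07-29.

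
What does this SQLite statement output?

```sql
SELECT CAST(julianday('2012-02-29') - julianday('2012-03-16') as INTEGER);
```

-16

0 days remain in February 2012 after the 29th (29 − 29).
Then 16 days into March 2012.
Total: 0 + 16 = 16.
The subtraction is earlier − later, so the result is −16 → -16.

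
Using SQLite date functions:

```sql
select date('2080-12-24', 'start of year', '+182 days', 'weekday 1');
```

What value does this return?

`start of year` rewinds 2080-12-24 to 2080-01-01.
Applying '+182 days' to 2080-01-01: counting 182 days forward gives 2080-07-01.
`weekday 1` advances to the next Monday; 2080-07-01 is already a Monday, so it stays at 2080-07-01.

2080-07-01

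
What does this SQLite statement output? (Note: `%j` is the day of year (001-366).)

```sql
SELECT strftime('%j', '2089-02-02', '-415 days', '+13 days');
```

362

First apply '-415 days', '+13 days': 2089-02-02 → 2087-12-28.
Day-of-year for 2087-12-28: days since 2087-01-01 inclusive = 362, zero-padded to 362.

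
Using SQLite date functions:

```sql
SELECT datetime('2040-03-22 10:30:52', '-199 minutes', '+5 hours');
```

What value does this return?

2040-03-22 12:11:52

199 minutes = 3h 19m; -199 minutes from 2040-03-22 10:30:52 is 2040-03-22 07:11:52.
+5 hours from 2040-03-22 07:11:52 is 2040-03-22 12:11:52.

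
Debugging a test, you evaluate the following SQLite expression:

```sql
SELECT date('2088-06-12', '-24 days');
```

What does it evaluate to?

2088-05-19

Going back 12 days from 2088-06-12 reaches 2088-05-31 (last day of May, 31 days).
Going back 12 days within May lands on 2088-05-19.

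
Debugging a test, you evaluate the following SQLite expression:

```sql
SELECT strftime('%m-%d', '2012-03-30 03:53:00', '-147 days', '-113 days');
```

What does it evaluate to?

First apply '-147 days', '-113 days': 2012-03-30 03:53:00 → 2011-07-14 03:53:00.
`%m-%d` extracts the month-day: 07-14.

07-14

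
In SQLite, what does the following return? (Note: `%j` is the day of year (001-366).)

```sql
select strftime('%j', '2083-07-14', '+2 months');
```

257

First apply '+2 months': 2083-07-14 → 2083-09-14.
Day-of-year for 2083-09-14: days since 2083-01-01 inclusive = 257, zero-padded to 257.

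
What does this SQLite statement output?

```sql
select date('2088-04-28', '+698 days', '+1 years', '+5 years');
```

2096-03-27

Applying '+698 days' to 2088-04-28: counting 698 days forward gives 2090-03-27.
Adding +1 year to 2090-03-27 gives 2091-03-27.
Adding +5 years to 2091-03-27 gives 2096-03-27.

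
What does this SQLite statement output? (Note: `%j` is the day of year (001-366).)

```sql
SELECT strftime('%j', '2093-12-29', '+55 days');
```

First apply '+55 days': 2093-12-29 → 2094-02-22.
Day-of-year for 2094-02-22: days since 2094-01-01 inclusive = 53, zero-padded to 053.

053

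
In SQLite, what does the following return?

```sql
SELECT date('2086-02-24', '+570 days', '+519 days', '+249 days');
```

Applying '+570 days' to 2086-02-24: counting 570 days forward gives 2087-09-17.
Applying '+519 days' to 2087-09-17: counting 519 days forward gives 2089-02-17.
Applying '+249 days' to 2089-02-17: counting 249 days forward gives 2089-10-24.

2089-10-24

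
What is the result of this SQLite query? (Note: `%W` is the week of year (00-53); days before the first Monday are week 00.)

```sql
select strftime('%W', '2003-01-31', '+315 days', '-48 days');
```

42

First apply '+315 days', '-48 days': 2003-01-31 → 2003-10-25.
2003-10-25 is a Saturday. SQLite's %W counts Mondays since the year started; the result is 42.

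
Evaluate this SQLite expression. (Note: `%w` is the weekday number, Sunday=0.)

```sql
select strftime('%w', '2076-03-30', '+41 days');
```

First apply '+41 days': 2076-03-30 → 2076-05-10.
2076-05-10 is a Sunday; with Sunday=0 that is 0.

0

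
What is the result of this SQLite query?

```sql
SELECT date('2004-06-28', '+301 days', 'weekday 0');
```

2005-05-01

Applying '+301 days' to 2004-06-28: counting 301 days forward gives 2005-04-25.
`weekday 0` advances to the next Sunday; 2005-04-25 is a Monday, so it moves forward to 2005-05-01.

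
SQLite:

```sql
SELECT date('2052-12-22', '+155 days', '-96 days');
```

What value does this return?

Applying '+155 days' to 2052-12-22: counting 155 days forward gives 2053-05-26.
Applying '-96 days' to 2053-05-26: counting 96 days back gives 2053-02-19.

2053-02-19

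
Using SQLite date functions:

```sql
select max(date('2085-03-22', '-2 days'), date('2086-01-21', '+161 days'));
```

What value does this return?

2086-07-01

date('2085-03-22', '-2 days') → 2085-03-20.
date('2086-01-21', '+161 days') → 2086-07-01.
Later of the two is 2086-07-01.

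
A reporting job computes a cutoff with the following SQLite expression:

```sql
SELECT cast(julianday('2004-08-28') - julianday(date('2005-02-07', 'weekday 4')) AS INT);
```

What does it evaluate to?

-166

`weekday 4` advances to the next Thursday; 2005-02-07 is a Monday, so it moves forward to 2005-02-10.
3 days remain in August 2004 after the 28th (31 − 28).
September 2004: 30 days.
October 2004: 31 days.
November 2004: 30 days.
December 2004: 31 days.
January 2005: 31 days.
Then 10 days into February 2005.
Total: 3 + 30 + 31 + 30 + 31 + 31 + 10 = 166.
The subtraction is earlier − later, so the result is −166 → -166.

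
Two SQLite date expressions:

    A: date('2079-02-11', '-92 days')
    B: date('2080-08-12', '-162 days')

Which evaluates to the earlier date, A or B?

A = 2078-11-11.
B = 2080-03-03.
A is earlier.

A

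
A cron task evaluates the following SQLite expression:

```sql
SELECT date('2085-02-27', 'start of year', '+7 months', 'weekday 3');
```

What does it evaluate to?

`start of year` rewinds 2085-02-27 to 2085-01-01.
Adding +7 months to 2085-01-01 gives 2085-08-01.
`weekday 3` advances to the next Wednesday; 2085-08-01 is already a Wednesday, so it stays at 2085-08-01.

2085-08-01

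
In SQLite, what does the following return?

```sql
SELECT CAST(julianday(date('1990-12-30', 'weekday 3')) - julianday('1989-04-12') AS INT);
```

630

`weekday 3` advances to the next Wednesday; 1990-12-30 is a Sunday, so it moves forward to 1991-01-02.
18 days remain in April 1989 after the 12th (30 − 12).
Full months from May 1989 through December 1990 contribute their day counts.
Then 2 days into January 1991.
Total: 18 + 31 + 30 + 31 + 31 + 30 + 31 + 30 + 31 + 31 + 28 + 31 + 30 + 31 + 30 + 31 + 31 + 30 + 31 + 30 + 31 + 2 = 630.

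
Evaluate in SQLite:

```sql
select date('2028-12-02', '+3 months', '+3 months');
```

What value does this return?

Adding +3 months to 2028-12-02 gives 2029-03-02.
Adding +3 months to 2029-03-02 gives 2029-06-02.

2029-06-02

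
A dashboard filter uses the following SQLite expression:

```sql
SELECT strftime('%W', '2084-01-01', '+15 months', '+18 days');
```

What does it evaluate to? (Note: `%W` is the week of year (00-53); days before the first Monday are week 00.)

First apply '+15 months', '+18 days': 2084-01-01 → 2085-04-19.
2085-04-19 is a Thursday. SQLite's %W counts Mondays since the year started; the result is 16.

16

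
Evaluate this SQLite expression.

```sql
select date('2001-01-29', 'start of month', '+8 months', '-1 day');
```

`start of month` rewinds 2001-01-29 to 2001-01-01.
Adding +8 months to 2001-01-01 gives 2001-09-01.
Going back 1 day from 2001-09-01 reaches 2001-08-31 (last day of August, 31 days).

2001-08-31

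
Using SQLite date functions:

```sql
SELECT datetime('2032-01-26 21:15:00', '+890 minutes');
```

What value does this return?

2032-01-27 12:05:00

890 minutes = 14h 50m; +890 minutes from 2032-01-26 21:15:00 is 2032-01-27 12:05:00 (crosses midnight).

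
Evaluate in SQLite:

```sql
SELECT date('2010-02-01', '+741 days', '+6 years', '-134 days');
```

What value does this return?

2017-10-01

Applying '+741 days' to 2010-02-01: counting 741 days forward gives 2012-02-12.
Adding +6 years to 2012-02-12 gives 2018-02-12.
Applying '-134 days' to 2018-02-12: counting 134 days back gives 2017-10-01.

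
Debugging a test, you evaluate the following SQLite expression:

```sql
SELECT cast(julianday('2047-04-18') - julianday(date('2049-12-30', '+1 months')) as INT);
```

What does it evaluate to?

Adding +1 month to 2049-12-30 gives 2050-01-30.
12 days remain in April 2047 after the 18th (30 − 18).
Full months from May 2047 through December 2049 contribute their day counts.
Then 30 days into January 2050.
Total: 12 + 31 + 30 + 31 + 31 + 30 + 31 + 30 + 31 + 31 + 29 + 31 + 30 + 31 + 30 + 31 + 31 + 30 + 31 + 30 + 31 + 31 + 28 + 31 + 30 + 31 + 30 + 31 + 31 + 30 + 31 + 30 + 31 + 30 = 1018.
The subtraction is earlier − later, so the result is −1018 → -1018.

-1018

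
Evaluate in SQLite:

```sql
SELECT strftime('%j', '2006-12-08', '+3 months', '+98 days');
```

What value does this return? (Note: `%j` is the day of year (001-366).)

First apply '+3 months', '+98 days': 2006-12-08 → 2007-06-14.
Day-of-year for 2007-06-14: days since 2007-01-01 inclusive = 165, zero-padded to 165.

165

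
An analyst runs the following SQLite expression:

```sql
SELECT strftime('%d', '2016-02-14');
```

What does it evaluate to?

`%d` extracts the 2-digit day of month: 14.

14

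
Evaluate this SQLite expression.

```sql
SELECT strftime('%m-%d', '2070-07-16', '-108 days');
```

First apply '-108 days': 2070-07-16 → 2070-03-30.
`%m-%d` extracts the month-day: 03-30.

03-30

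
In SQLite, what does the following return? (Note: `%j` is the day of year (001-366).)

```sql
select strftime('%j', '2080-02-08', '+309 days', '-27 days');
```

First apply '+309 days', '-27 days': 2080-02-08 → 2080-11-16.
Day-of-year for 2080-11-16: days since 2080-01-01 inclusive = 321, zero-padded to 321.

321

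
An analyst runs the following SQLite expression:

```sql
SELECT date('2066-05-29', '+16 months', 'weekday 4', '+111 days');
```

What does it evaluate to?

2068-01-18

Adding +16 months to 2066-05-29 gives 2067-09-29.
`weekday 4` advances to the next Thursday; 2067-09-29 is already a Thursday, so it stays at 2067-09-29.
Applying '+111 days' to 2067-09-29: counting 111 days forward gives 2068-01-18.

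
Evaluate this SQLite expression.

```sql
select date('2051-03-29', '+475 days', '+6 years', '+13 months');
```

Applying '+475 days' to 2051-03-29: counting 475 days forward gives 2052-07-16.
Adding +6 years to 2052-07-16 gives 2058-07-16.
Adding +13 months to 2058-07-16 gives 2059-08-16.

2059-08-16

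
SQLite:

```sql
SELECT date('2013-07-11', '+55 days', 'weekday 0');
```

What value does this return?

Applying '+55 days' to 2013-07-11: counting 55 days forward gives 2013-09-04.
`weekday 0` advances to the next Sunday; 2013-09-04 is a Wednesday, so it moves forward to 2013-09-08.

2013-09-08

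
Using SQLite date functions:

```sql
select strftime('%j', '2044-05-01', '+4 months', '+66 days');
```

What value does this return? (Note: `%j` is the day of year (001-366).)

First apply '+4 months', '+66 days': 2044-05-01 → 2044-11-06.
Day-of-year for 2044-11-06: days since 2044-01-01 inclusive = 311, zero-padded to 311.

311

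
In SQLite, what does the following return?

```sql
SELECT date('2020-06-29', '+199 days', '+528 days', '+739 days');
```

2024-07-04

Applying '+199 days' to 2020-06-29: counting 199 days forward gives 2021-01-14.
Applying '+528 days' to 2021-01-14: counting 528 days forward gives 2022-06-26.
Applying '+739 days' to 2022-06-26: counting 739 days forward gives 2024-07-04.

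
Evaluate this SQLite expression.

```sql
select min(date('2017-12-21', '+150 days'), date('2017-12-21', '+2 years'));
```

date('2017-12-21', '+150 days') → 2018-05-20.
date('2017-12-21', '+2 years') → 2019-12-21.
Earlier of the two is 2018-05-20.

2018-05-20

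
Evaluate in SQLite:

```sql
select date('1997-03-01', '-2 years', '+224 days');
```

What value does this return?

Adding -2 years to 1997-03-01 gives 1995-03-01.
Applying '+224 days' to 1995-03-01: counting 224 days forward gives 1995-10-11.

1995-10-11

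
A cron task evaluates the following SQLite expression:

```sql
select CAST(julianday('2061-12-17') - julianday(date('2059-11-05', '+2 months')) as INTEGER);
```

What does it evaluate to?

712

Adding +2 months to 2059-11-05 gives 2060-01-05.
26 days remain in January 2060 after the 5th (31 − 5).
Full months from February 2060 through November 2061 contribute their day counts.
Then 17 days into December 2061.
Total: 26 + 29 + 31 + 30 + 31 + 30 + 31 + 31 + 30 + 31 + 30 + 31 + 31 + 28 + 31 + 30 + 31 + 30 + 31 + 31 + 30 + 31 + 30 + 17 = 712.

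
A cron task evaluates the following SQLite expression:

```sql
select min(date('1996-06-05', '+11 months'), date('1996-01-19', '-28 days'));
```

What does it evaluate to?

1995-12-22

date('1996-06-05', '+11 months') → 1997-05-05.
date('1996-01-19', '-28 days') → 1995-12-22.
Earlier of the two is 1995-12-22.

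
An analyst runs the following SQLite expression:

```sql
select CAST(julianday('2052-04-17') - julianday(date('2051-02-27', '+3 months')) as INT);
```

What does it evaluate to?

326

Adding +3 months to 2051-02-27 gives 2051-05-27.
4 days remain in May 2051 after the 27th (31 − 27).
Full months from June 2051 through March 2052 contribute their day counts.
Then 17 days into April 2052.
Total: 4 + 30 + 31 + 31 + 30 + 31 + 30 + 31 + 31 + 29 + 31 + 17 = 326.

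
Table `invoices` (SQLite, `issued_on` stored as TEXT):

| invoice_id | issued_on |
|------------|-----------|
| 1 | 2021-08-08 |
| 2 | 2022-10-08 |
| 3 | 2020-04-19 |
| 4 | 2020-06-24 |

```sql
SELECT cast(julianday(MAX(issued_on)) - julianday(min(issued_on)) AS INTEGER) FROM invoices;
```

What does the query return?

902

MIN = 2020-04-19, MAX = 2022-10-08.
11 days remain in April 2020 after the 19th (30 − 19).
Full months from May 2020 through September 2022 contribute their day counts.
Then 8 days into October 2022.
Total: 11 + 31 + 30 + 31 + 31 + 30 + 31 + 30 + 31 + 31 + 28 + 31 + 30 + 31 + 30 + 31 + 31 + 30 + 31 + 30 + 31 + 31 + 28 + 31 + 30 + 31 + 30 + 31 + 31 + 30 + 8 = 902.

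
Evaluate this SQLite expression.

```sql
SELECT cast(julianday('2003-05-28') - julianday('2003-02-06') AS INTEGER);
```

111

22 days remain in February 2003 after the 6th (28 − 6).
March 2003: 31 days.
April 2003: 30 days.
Then 28 days into May 2003.
Total: 22 + 31 + 30 + 28 = 111.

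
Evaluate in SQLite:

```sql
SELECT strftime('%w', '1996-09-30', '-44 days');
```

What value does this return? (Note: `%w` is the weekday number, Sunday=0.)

First apply '-44 days': 1996-09-30 → 1996-08-17.
1996-08-17 is a Saturday; with Sunday=0 that is 6.

6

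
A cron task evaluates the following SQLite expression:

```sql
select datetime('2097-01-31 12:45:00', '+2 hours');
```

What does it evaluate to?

2097-01-31 14:45:00

+2 hours from 2097-01-31 12:45:00 is 2097-01-31 14:45:00.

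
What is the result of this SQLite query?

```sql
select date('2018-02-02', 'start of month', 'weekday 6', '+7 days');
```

`start of month` rewinds 2018-02-02 to 2018-02-01.
`weekday 6` advances to the next Saturday; 2018-02-01 is a Thursday, so it moves forward to 2018-02-03.
Advancing 7 more days within February lands on 2018-02-10.

2018-02-10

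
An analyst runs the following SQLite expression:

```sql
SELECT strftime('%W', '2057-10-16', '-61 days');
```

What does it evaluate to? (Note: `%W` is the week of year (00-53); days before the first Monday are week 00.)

33

First apply '-61 days': 2057-10-16 → 2057-08-16.
2057-08-16 is a Thursday. SQLite's %W counts Mondays since the year started; the result is 33.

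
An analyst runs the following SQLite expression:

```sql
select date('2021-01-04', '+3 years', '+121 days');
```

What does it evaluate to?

Adding +3 years to 2021-01-04 gives 2024-01-04.
Applying '+121 days' to 2024-01-04: counting 121 days forward gives 2024-05-04.

2024-05-04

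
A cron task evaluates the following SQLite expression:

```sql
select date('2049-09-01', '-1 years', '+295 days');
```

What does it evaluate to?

2049-06-23

Adding -1 year to 2049-09-01 gives 2048-09-01.
Applying '+295 days' to 2048-09-01: counting 295 days forward gives 2049-06-23.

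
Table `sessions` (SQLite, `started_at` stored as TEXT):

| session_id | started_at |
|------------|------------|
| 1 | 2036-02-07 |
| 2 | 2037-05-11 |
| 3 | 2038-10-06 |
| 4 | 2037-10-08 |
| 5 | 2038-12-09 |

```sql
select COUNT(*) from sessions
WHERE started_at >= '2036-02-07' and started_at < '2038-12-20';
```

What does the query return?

5

Rows in [2036-02-07, 2038-12-20): 2036-02-07, 2037-05-11, 2038-10-06, 2037-10-08, 2038-12-09 → 5 rows.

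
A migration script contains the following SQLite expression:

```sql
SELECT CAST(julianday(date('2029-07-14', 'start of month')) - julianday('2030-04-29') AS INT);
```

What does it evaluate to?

-302

`start of month` rewinds 2029-07-14 to 2029-07-01.
30 days remain in July 2029 after the 1st (31 − 1).
Full months from August 2029 through March 2030 contribute their day counts.
Then 29 days into April 2030.
Total: 30 + 31 + 30 + 31 + 30 + 31 + 31 + 28 + 31 + 29 = 302.
The subtraction is earlier − later, so the result is −302 → -302.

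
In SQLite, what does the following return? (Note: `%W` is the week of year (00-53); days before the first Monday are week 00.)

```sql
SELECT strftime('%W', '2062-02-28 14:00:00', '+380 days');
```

11

First apply '+380 days': 2062-02-28 14:00:00 → 2063-03-15 14:00:00.
2063-03-15 is a Thursday. SQLite's %W counts Mondays since the year started; the result is 11.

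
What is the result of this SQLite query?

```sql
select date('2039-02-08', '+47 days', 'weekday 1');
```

Applying '+47 days' to 2039-02-08: counting 47 days forward gives 2039-03-27.
`weekday 1` advances to the next Monday; 2039-03-27 is a Sunday, so it moves forward to 2039-03-28.

2039-03-28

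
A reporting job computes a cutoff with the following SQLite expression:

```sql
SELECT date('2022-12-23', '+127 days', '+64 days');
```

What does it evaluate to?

2023-07-02

Applying '+127 days' to 2022-12-23: counting 127 days forward gives 2023-04-29.
Applying '+64 days' to 2023-04-29: counting 64 days forward gives 2023-07-02.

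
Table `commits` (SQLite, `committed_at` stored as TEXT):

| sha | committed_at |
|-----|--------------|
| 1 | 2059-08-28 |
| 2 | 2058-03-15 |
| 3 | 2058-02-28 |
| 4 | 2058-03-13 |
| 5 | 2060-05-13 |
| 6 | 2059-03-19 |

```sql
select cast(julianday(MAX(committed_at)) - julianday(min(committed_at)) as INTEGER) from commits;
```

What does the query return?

MIN = 2058-02-28, MAX = 2060-05-13.
0 days remain in February 2058 after the 28th (28 − 28).
Full months from March 2058 through April 2060 contribute their day counts.
Then 13 days into May 2060.
Total: 0 + 31 + 30 + 31 + 30 + 31 + 31 + 30 + 31 + 30 + 31 + 31 + 28 + 31 + 30 + 31 + 30 + 31 + 31 + 30 + 31 + 30 + 31 + 31 + 29 + 31 + 30 + 13 = 805.

805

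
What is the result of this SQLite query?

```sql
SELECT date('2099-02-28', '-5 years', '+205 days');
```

2094-09-21

Adding -5 years to 2099-02-28 gives 2094-02-28.
Applying '+205 days' to 2094-02-28: counting 205 days forward gives 2094-09-21.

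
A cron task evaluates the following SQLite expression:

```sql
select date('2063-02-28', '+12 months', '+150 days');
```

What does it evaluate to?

Adding +12 months to 2063-02-28 gives 2064-02-28.
Applying '+150 days' to 2064-02-28: counting 150 days forward gives 2064-07-27.

2064-07-27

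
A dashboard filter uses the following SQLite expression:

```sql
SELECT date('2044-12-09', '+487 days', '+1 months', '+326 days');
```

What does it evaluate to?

2047-04-01

Applying '+487 days' to 2044-12-09: counting 487 days forward gives 2046-04-10.
Adding +1 month to 2046-04-10 gives 2046-05-10.
Applying '+326 days' to 2046-05-10: counting 326 days forward gives 2047-04-01.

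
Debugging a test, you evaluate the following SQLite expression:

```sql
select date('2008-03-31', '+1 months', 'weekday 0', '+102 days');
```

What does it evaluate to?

2008-08-14

Adding +1 month to 2008-03-31 targets 2008-04-31. April 2008 has only 30 days, so SQLite normalizes the 1-day overflow forward to 2008-05-01.
`weekday 0` advances to the next Sunday; 2008-05-01 is a Thursday, so it moves forward to 2008-05-04.
Applying '+102 days' to 2008-05-04: counting 102 days forward gives 2008-08-14.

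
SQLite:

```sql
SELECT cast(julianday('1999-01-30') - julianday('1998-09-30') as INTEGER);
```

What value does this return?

122

0 days remain in September 1998 after the 30th (30 − 30).
October 1998: 31 days.
November 1998: 30 days.
December 1998: 31 days.
Then 30 days into January 1999.
Total: 0 + 31 + 30 + 31 + 30 = 122.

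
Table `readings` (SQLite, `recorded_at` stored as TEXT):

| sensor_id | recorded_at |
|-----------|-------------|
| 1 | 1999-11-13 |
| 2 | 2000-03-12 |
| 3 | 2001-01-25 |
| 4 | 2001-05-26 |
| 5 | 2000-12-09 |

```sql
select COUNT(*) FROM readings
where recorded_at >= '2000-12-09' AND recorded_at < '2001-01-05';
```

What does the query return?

Rows in [2000-12-09, 2001-01-05): 2000-12-09 → 1 row.

1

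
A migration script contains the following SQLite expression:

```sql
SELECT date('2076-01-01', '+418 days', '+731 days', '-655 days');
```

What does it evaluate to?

Applying '+418 days' to 2076-01-01: counting 418 days forward gives 2077-02-22.
Applying '+731 days' to 2077-02-22: counting 731 days forward gives 2079-02-23.
Applying '-655 days' to 2079-02-23: counting 655 days back gives 2077-05-09.

2077-05-09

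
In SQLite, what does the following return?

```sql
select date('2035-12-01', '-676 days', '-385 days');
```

2033-01-04

Applying '-676 days' to 2035-12-01: counting 676 days back gives 2034-01-24.
Applying '-385 days' to 2034-01-24: counting 385 days back gives 2033-01-04.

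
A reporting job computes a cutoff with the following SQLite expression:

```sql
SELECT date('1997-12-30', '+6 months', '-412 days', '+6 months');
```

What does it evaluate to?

Adding +6 months to 1997-12-30 gives 1998-06-30.
Applying '-412 days' to 1998-06-30: counting 412 days back gives 1997-05-14.
Adding +6 months to 1997-05-14 gives 1997-11-14.

1997-11-14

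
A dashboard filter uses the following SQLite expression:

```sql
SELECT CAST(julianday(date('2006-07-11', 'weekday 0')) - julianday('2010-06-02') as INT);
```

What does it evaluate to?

-1417

`weekday 0` advances to the next Sunday; 2006-07-11 is a Tuesday, so it moves forward to 2006-07-16.
15 days remain in July 2006 after the 16th (31 − 16).
Full months from August 2006 through May 2010 contribute their day counts.
Then 2 days into June 2010.
Total: 15 + 31 + 30 + 31 + 30 + 31 + 31 + 28 + 31 + 30 + 31 + 30 + 31 + 31 + 30 + 31 + 30 + 31 + 31 + 29 + 31 + 30 + 31 + 30 + 31 + 31 + 30 + 31 + 30 + 31 + 31 + 28 + 31 + 30 + 31 + 30 + 31 + 31 + 30 + 31 + 30 + 31 + 31 + 28 + 31 + 30 + 31 + 2 = 1417.
The subtraction is earlier − later, so the result is −1417 → -1417.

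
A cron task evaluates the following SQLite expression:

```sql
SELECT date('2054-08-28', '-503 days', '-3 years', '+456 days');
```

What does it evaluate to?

2051-07-12

Applying '-503 days' to 2054-08-28: counting 503 days back gives 2053-04-12.
Adding -3 years to 2053-04-12 gives 2050-04-12.
Applying '+456 days' to 2050-04-12: counting 456 days forward gives 2051-07-12.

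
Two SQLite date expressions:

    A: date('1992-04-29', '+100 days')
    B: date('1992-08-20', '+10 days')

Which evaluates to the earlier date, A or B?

A

A = 1992-08-07.
B = 1992-08-30.
A is earlier.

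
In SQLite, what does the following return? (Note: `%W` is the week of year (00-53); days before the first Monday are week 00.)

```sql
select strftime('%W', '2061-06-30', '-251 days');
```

42

First apply '-251 days': 2061-06-30 → 2060-10-22.
2060-10-22 is a Friday. SQLite's %W counts Mondays since the year started; the result is 42.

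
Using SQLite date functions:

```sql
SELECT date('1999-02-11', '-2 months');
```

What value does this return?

1998-12-11

Adding -2 months to 1999-02-11 gives 1998-12-11.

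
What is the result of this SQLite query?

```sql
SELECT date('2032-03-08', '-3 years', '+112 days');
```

Adding -3 years to 2032-03-08 gives 2029-03-08.
Applying '+112 days' to 2029-03-08: counting 112 days forward gives 2029-06-28.

2029-06-28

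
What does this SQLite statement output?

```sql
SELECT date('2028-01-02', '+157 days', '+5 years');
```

Applying '+157 days' to 2028-01-02: counting 157 days forward gives 2028-06-07.
Adding +5 years to 2028-06-07 gives 2033-06-07.

2033-06-07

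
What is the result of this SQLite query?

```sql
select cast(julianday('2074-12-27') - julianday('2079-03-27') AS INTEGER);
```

4 days remain in December 2074 after the 27th (31 − 27).
Full months from January 2075 through February 2079 contribute their day counts.
Then 27 days into March 2079.
Total: 4 + 31 + 28 + 31 + 30 + 31 + 30 + 31 + 31 + 30 + 31 + 30 + 31 + 31 + 29 + 31 + 30 + 31 + 30 + 31 + 31 + 30 + 31 + 30 + 31 + 31 + 28 + 31 + 30 + 31 + 30 + 31 + 31 + 30 + 31 + 30 + 31 + 31 + 28 + 31 + 30 + 31 + 30 + 31 + 31 + 30 + 31 + 30 + 31 + 31 + 28 + 27 = 1551.
The subtraction is earlier − later, so the result is −1551 → -1551.

-1551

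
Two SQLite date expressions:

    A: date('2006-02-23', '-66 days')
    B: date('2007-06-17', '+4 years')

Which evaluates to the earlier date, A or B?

A = 2005-12-19.
B = 2011-06-17.
A is earlier.

A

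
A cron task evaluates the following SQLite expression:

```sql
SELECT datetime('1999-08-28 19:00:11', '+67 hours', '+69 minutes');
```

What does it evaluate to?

1999-08-31 15:09:11

+67 hours from 1999-08-28 19:00:11 is 1999-08-31 14:00:11 (crosses midnight).
69 minutes = 1h 9m; +69 minutes from 1999-08-31 14:00:11 is 1999-08-31 15:09:11.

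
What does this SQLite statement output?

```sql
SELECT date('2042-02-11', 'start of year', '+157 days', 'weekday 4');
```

2042-06-12

`start of year` rewinds 2042-02-11 to 2042-01-01.
Applying '+157 days' to 2042-01-01: counting 157 days forward gives 2042-06-07.
`weekday 4` advances to the next Thursday; 2042-06-07 is a Saturday, so it moves forward to 2042-06-12.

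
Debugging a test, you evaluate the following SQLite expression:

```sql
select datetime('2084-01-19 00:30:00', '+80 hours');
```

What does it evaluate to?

2084-01-22 08:30:00

+80 hours from 2084-01-19 00:30:00 is 2084-01-22 08:30:00 (crosses midnight).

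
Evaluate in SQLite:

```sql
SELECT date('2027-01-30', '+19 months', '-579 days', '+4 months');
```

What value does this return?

2027-05-29

Adding +19 months to 2027-01-30 gives 2028-08-30.
Applying '-579 days' to 2028-08-30: counting 579 days back gives 2027-01-29.
Adding +4 months to 2027-01-29 gives 2027-05-29.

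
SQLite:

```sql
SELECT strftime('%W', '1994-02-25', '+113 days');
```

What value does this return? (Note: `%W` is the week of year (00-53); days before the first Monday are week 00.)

First apply '+113 days': 1994-02-25 → 1994-06-18.
1994-06-18 is a Saturday. SQLite's %W counts Mondays since the year started; the result is 24.

24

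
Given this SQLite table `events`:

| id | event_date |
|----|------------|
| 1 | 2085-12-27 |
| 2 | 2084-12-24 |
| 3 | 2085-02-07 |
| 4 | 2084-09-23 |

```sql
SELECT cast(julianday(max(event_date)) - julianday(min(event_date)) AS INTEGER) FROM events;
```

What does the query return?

460

MIN = 2084-09-23, MAX = 2085-12-27.
7 days remain in September 2084 after the 23rd (30 − 23).
Full months from October 2084 through November 2085 contribute their day counts.
Then 27 days into December 2085.
Total: 7 + 31 + 30 + 31 + 31 + 28 + 31 + 30 + 31 + 30 + 31 + 31 + 30 + 31 + 30 + 27 = 460.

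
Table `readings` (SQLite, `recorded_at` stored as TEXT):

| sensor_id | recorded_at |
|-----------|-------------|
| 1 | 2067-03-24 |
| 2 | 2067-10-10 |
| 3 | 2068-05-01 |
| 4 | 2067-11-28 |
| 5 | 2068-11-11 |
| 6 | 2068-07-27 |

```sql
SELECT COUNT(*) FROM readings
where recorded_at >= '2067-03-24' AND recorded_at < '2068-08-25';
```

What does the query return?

Rows in [2067-03-24, 2068-08-25): 2067-03-24, 2067-10-10, 2068-05-01, 2067-11-28, 2068-07-27 → 5 rows.

5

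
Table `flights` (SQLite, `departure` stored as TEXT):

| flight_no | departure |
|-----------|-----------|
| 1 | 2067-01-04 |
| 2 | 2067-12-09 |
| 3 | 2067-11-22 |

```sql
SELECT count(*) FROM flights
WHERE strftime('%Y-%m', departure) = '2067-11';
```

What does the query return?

1

Rows with year-month 2067-11: 2067-11-22 → 1.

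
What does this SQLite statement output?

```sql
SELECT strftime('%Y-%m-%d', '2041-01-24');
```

2041-01-24

`%Y-%m-%d` extracts the ISO date: 2041-01-24.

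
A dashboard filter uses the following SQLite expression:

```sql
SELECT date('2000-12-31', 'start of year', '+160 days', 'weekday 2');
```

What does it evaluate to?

`start of year` rewinds 2000-12-31 to 2000-01-01.
Applying '+160 days' to 2000-01-01: counting 160 days forward gives 2000-06-09.
`weekday 2` advances to the next Tuesday; 2000-06-09 is a Friday, so it moves forward to 2000-06-13.

2000-06-13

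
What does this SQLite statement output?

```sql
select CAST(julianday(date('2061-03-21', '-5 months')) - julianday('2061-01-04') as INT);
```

-75

Adding -5 months to 2061-03-21 gives 2060-10-21.
10 days remain in October 2060 after the 21st (31 − 21).
November 2060: 30 days.
December 2060: 31 days.
Then 4 days into January 2061.
Total: 10 + 30 + 31 + 4 = 75.
The subtraction is earlier − later, so the result is −75 → -75.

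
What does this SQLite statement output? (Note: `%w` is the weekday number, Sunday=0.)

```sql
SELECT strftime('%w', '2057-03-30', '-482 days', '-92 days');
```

First apply '-482 days', '-92 days': 2057-03-30 → 2055-09-03.
2055-09-03 is a Friday; with Sunday=0 that is 5.

5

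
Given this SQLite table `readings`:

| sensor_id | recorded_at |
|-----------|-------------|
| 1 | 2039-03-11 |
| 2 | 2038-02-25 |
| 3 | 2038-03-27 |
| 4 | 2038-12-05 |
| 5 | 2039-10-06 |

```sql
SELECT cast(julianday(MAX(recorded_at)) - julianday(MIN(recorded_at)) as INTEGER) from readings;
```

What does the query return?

MIN = 2038-02-25, MAX = 2039-10-06.
3 days remain in February 2038 after the 25th (28 − 25).
Full months from March 2038 through September 2039 contribute their day counts.
Then 6 days into October 2039.
Total: 3 + 31 + 30 + 31 + 30 + 31 + 31 + 30 + 31 + 30 + 31 + 31 + 28 + 31 + 30 + 31 + 30 + 31 + 31 + 30 + 6 = 588.

588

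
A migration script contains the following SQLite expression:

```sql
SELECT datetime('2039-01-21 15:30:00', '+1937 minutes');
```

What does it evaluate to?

1937 minutes = 32h 17m; +1937 minutes from 2039-01-21 15:30:00 is 2039-01-22 23:47:00 (crosses midnight).

2039-01-22 23:47:00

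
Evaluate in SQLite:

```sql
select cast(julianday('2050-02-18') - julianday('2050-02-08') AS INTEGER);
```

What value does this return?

10

Both dates are in February 2050: 18 − 8 = 10.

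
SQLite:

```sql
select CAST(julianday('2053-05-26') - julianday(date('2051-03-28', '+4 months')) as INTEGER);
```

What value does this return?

Adding +4 months to 2051-03-28 gives 2051-07-28.
3 days remain in July 2051 after the 28th (31 − 28).
Full months from August 2051 through April 2053 contribute their day counts.
Then 26 days into May 2053.
Total: 3 + 31 + 30 + 31 + 30 + 31 + 31 + 29 + 31 + 30 + 31 + 30 + 31 + 31 + 30 + 31 + 30 + 31 + 31 + 28 + 31 + 30 + 26 = 668.

668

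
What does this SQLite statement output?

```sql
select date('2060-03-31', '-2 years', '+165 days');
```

Adding -2 years to 2060-03-31 gives 2058-03-31.
Applying '+165 days' to 2058-03-31: counting 165 days forward gives 2058-09-12.

2058-09-12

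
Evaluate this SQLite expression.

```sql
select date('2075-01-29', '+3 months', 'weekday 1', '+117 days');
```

Adding +3 months to 2075-01-29 gives 2075-04-29.
`weekday 1` advances to the next Monday; 2075-04-29 is already a Monday, so it stays at 2075-04-29.
Applying '+117 days' to 2075-04-29: counting 117 days forward gives 2075-08-24.

2075-08-24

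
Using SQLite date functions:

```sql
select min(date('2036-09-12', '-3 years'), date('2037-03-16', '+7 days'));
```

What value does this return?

date('2036-09-12', '-3 years') → 2033-09-12.
date('2037-03-16', '+7 days') → 2037-03-23.
Earlier of the two is 2033-09-12.

2033-09-12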